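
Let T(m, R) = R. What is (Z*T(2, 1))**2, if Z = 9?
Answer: 81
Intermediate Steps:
(Z*T(2, 1))**2 = (9*1)**2 = 9**2 = 81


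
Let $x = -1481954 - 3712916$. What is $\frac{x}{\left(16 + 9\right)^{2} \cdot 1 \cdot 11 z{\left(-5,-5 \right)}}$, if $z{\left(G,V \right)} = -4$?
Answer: $\frac{519487}{2750} \approx 188.9$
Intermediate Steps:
$x = -5194870$
$\frac{x}{\left(16 + 9\right)^{2} \cdot 1 \cdot 11 z{\left(-5,-5 \right)}} = - \frac{5194870}{\left(16 + 9\right)^{2} \cdot 1 \cdot 11 \left(-4\right)} = - \frac{5194870}{25^{2} \cdot 11 \left(-4\right)} = - \frac{5194870}{625 \left(-44\right)} = - \frac{5194870}{-27500} = \left(-5194870\right) \left(- \frac{1}{27500}\right) = \frac{519487}{2750}$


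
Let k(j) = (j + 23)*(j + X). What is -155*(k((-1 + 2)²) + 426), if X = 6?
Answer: -92070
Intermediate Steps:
k(j) = (6 + j)*(23 + j) (k(j) = (j + 23)*(j + 6) = (23 + j)*(6 + j) = (6 + j)*(23 + j))
-155*(k((-1 + 2)²) + 426) = -155*((138 + ((-1 + 2)²)² + 29*(-1 + 2)²) + 426) = -155*((138 + (1²)² + 29*1²) + 426) = -155*((138 + 1² + 29*1) + 426) = -155*((138 + 1 + 29) + 426) = -155*(168 + 426) = -155*594 = -92070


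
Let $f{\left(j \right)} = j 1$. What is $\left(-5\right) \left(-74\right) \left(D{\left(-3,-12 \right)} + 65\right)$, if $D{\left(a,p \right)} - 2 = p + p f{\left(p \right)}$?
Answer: $73630$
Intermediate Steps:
$f{\left(j \right)} = j$
$D{\left(a,p \right)} = 2 + p + p^{2}$ ($D{\left(a,p \right)} = 2 + \left(p + p p\right) = 2 + \left(p + p^{2}\right) = 2 + p + p^{2}$)
$\left(-5\right) \left(-74\right) \left(D{\left(-3,-12 \right)} + 65\right) = \left(-5\right) \left(-74\right) \left(\left(2 - 12 + \left(-12\right)^{2}\right) + 65\right) = 370 \left(\left(2 - 12 + 144\right) + 65\right) = 370 \left(134 + 65\right) = 370 \cdot 199 = 73630$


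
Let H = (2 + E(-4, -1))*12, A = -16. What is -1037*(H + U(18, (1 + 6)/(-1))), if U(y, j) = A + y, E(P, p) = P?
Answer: 22814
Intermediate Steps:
H = -24 (H = (2 - 4)*12 = -2*12 = -24)
U(y, j) = -16 + y
-1037*(H + U(18, (1 + 6)/(-1))) = -1037*(-24 + (-16 + 18)) = -1037*(-24 + 2) = -1037*(-22) = 22814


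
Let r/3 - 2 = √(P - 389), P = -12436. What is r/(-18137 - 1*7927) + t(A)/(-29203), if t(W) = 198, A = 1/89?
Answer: -889315/126857832 - 5*I*√57/2896 ≈ -0.0070103 - 0.013035*I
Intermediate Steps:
r = 6 + 45*I*√57 (r = 6 + 3*√(-12436 - 389) = 6 + 3*√(-12825) = 6 + 3*(15*I*√57) = 6 + 45*I*√57 ≈ 6.0 + 339.74*I)
A = 1/89 ≈ 0.011236
r/(-18137 - 1*7927) + t(A)/(-29203) = (6 + 45*I*√57)/(-18137 - 1*7927) + 198/(-29203) = (6 + 45*I*√57)/(-18137 - 7927) + 198*(-1/29203) = (6 + 45*I*√57)/(-26064) - 198/29203 = (6 + 45*I*√57)*(-1/26064) - 198/29203 = (-1/4344 - 5*I*√57/2896) - 198/29203 = -889315/126857832 - 5*I*√57/2896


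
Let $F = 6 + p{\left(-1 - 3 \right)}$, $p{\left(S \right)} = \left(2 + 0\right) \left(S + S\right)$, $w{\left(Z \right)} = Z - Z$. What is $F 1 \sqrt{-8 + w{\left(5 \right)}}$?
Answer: $- 20 i \sqrt{2} \approx - 28.284 i$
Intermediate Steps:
$w{\left(Z \right)} = 0$
$p{\left(S \right)} = 4 S$ ($p{\left(S \right)} = 2 \cdot 2 S = 4 S$)
$F = -10$ ($F = 6 + 4 \left(-1 - 3\right) = 6 + 4 \left(-4\right) = 6 - 16 = -10$)
$F 1 \sqrt{-8 + w{\left(5 \right)}} = \left(-10\right) 1 \sqrt{-8 + 0} = - 10 \sqrt{-8} = - 10 \cdot 2 i \sqrt{2} = - 20 i \sqrt{2}$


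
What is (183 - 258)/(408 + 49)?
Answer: -75/457 ≈ -0.16411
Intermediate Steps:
(183 - 258)/(408 + 49) = -75/457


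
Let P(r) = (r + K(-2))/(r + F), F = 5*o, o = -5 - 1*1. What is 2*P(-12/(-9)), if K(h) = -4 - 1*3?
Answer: 17/43 ≈ 0.39535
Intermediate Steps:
o = -6 (o = -5 - 1 = -6)
K(h) = -7 (K(h) = -4 - 3 = -7)
F = -30 (F = 5*(-6) = -30)
P(r) = (-7 + r)/(-30 + r) (P(r) = (r - 7)/(r - 30) = (-7 + r)/(-30 + r))
2*P(-12/(-9)) = 2*((-7 - 12/(-9))/(-30 - 12/(-9))) = 2*((-7 - 12*(-1/9))/(-30 - 12*(-1/9))) = 2*((-7 + 4/3)/(-30 + 4/3)) = 2*(-17/3/(-86/3)) = 2*(-3/86*(-17/3)) = 2*(17/86) = 17/43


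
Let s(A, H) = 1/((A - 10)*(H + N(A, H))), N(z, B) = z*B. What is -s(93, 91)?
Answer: -1/709982 ≈ -1.4085e-6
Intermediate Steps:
N(z, B) = B*z
s(A, H) = 1/((-10 + A)*(H + A*H)) (s(A, H) = 1/((A - 10)*(H + H*A)) = 1/((-10 + A)*(H + A*H)))
-s(93, 91) = -1/(91*(-10 + 93**2 - 9*93)) = -1/(91*(-10 + 8649 - 837)) = -1/(91*7802) = -1*1/709982 = -1/709982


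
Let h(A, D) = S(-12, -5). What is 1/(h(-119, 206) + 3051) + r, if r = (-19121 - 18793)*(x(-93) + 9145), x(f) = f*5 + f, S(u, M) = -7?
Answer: -991027524791/3044 ≈ -3.2557e+8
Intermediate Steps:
h(A, D) = -7
x(f) = 6*f (x(f) = 5*f + f = 6*f)
r = -325567518 (r = (-19121 - 18793)*(6*(-93) + 9145) = -37914*(-558 + 9145) = -37914*8587 = -325567518)
1/(h(-119, 206) + 3051) + r = 1/(-7 + 3051) - 325567518 = 1/3044 - 325567518 = -991027524791/3044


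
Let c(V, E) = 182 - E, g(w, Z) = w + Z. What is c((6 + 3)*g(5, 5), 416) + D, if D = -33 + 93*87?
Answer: 7824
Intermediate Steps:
g(w, Z) = Z + w
D = 8058 (D = -33 + 8091 = 8058)
c((6 + 3)*g(5, 5), 416) + D = (182 - 1*416) + 8058 = (182 - 416) + 8058 = -234 + 8058 = 7824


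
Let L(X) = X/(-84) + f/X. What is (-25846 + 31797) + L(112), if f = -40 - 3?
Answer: 1998959/336 ≈ 5949.3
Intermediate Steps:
f = -43
L(X) = -43/X - X/84 (L(X) = X/(-84) - 43/X = X*(-1/84) - 43/X = -X/84 - 43/X = -43/X - X/84)
(-25846 + 31797) + L(112) = (-25846 + 31797) + (-43/112 - 1/84*112) = 5951 + (-43*1/112 - 4/3) = 5951 + (-43/112 - 4/3) = 5951 - 577/336 = 1998959/336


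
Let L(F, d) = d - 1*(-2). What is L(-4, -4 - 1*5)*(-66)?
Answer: 462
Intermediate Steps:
L(F, d) = 2 + d (L(F, d) = d + 2 = 2 + d)
L(-4, -4 - 1*5)*(-66) = (2 + (-4 - 1*5))*(-66) = (2 + (-4 - 5))*(-66) = (2 - 9)*(-66) = -7*(-66) = 462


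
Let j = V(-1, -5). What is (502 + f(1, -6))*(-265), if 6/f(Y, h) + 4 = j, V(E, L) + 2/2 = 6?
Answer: -134620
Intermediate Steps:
V(E, L) = 5 (V(E, L) = -1 + 6 = 5)
j = 5
f(Y, h) = 6 (f(Y, h) = 6/(-4 + 5) = 6/1 = 6*1 = 6)
(502 + f(1, -6))*(-265) = (502 + 6)*(-265) = 508*(-265) = -134620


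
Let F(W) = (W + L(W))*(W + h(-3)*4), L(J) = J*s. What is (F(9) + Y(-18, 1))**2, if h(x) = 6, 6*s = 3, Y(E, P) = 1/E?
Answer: 16072081/81 ≈ 1.9842e+5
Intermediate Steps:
s = 1/2 (s = (1/6)*3 = 1/2 ≈ 0.50000)
L(J) = J/2 (L(J) = J*(1/2) = J/2)
F(W) = 3*W*(24 + W)/2 (F(W) = (W + W/2)*(W + 6*4) = (3*W/2)*(W + 24) = (3*W/2)*(24 + W) = 3*W*(24 + W)/2)
(F(9) + Y(-18, 1))**2 = ((3/2)*9*(24 + 9) + 1/(-18))**2 = ((3/2)*9*33 - 1/18)**2 = (891/2 - 1/18)**2 = (4009/9)**2 = 16072081/81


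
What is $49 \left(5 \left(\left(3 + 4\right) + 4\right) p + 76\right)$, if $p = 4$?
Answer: $14504$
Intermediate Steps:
$49 \left(5 \left(\left(3 + 4\right) + 4\right) p + 76\right) = 49 \left(5 \left(\left(3 + 4\right) + 4\right) 4 + 76\right) = 49 \left(5 \left(7 + 4\right) 4 + 76\right) = 49 \left(5 \cdot 11 \cdot 4 + 76\right) = 49 \left(55 \cdot 4 + 76\right) = 49 \left(220 + 76\right) = 49 \cdot 296 = 14504$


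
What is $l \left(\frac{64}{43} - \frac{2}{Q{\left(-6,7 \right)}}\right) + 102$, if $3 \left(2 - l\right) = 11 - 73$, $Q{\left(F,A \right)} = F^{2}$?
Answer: $\frac{156128}{1161} \approx 134.48$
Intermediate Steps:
$l = \frac{68}{3}$ ($l = 2 - \frac{11 - 73}{3} = 2 - - \frac{62}{3} = 2 + \frac{62}{3} = \frac{68}{3} \approx 22.667$)
$l \left(\frac{64}{43} - \frac{2}{Q{\left(-6,7 \right)}}\right) + 102 = \frac{68 \left(\frac{64}{43} - \frac{2}{\left(-6\right)^{2}}\right)}{3} + 102 = \frac{68 \left(64 \cdot \frac{1}{43} - \frac{2}{36}\right)}{3} + 102 = \frac{68 \left(\frac{64}{43} - \frac{1}{18}\right)}{3} + 102 = \frac{68}{3} \cdot \frac{1109}{774} + 102 = \frac{37706}{1161} + 102 = \frac{156128}{1161}$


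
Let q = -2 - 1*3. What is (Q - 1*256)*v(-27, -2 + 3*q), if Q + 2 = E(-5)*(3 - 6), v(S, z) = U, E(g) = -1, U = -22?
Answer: 5610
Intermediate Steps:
q = -5 (q = -2 - 3 = -5)
v(S, z) = -22
Q = 1 (Q = -2 - (3 - 6) = -2 - 1*(-3) = -2 + 3 = 1)
(Q - 1*256)*v(-27, -2 + 3*q) = (1 - 1*256)*(-22) = (1 - 256)*(-22) = -255*(-22) = 5610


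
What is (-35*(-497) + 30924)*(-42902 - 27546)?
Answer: -3403976912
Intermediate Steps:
(-35*(-497) + 30924)*(-42902 - 27546) = (17395 + 30924)*(-70448) = 48319*(-70448) = -3403976912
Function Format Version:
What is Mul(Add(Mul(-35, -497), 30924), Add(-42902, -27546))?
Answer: -3403976912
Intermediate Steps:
Mul(Add(Mul(-35, -497), 30924), Add(-42902, -27546)) = Mul(Add(17395, 30924), -70448) = Mul(48319, -70448) = -3403976912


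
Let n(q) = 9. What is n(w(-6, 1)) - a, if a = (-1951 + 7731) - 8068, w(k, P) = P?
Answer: 2297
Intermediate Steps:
a = -2288 (a = 5780 - 8068 = -2288)
n(w(-6, 1)) - a = 9 - 1*(-2288) = 9 + 2288 = 2297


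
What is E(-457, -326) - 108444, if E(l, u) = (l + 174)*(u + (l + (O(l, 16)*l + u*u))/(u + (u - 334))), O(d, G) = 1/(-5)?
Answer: 35033118/2465 ≈ 14212.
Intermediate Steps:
O(d, G) = -⅕
E(l, u) = (174 + l)*(u + (u² + 4*l/5)/(-334 + 2*u)) (E(l, u) = (l + 174)*(u + (l + (-l/5 + u*u))/(u + (u - 334))) = (174 + l)*(u + (l + (-l/5 + u²))/(u + (-334 + u))) = (174 + l)*(u + (l + (u² - l/5))/(-334 + 2*u)) = (174 + l)*(u + (u² + 4*l/5)/(-334 + 2*u)))
E(-457, -326) - 108444 = (-290580*(-326) + 4*(-457)² + 696*(-457) + 2610*(-326)² - 1670*(-457)*(-326) + 15*(-457)*(-326)²)/(10*(-167 - 326)) - 108444 = (⅒)*(94729080 + 4*208849 - 318072 + 2610*106276 - 248799940 + 15*(-457)*106276)/(-493) - 108444 = (⅒)*(-1/493)*(94729080 + 835396 - 318072 + 277380360 - 248799940 - 728521980) - 108444 = (⅒)*(-1/493)*(-604695156) - 108444 = 302347578/2465 - 108444 = 35033118/2465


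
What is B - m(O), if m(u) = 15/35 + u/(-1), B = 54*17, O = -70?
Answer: 5933/7 ≈ 847.57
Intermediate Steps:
B = 918
m(u) = 3/7 - u (m(u) = 15*(1/35) + u*(-1) = 3/7 - u)
B - m(O) = 918 - (3/7 - 1*(-70)) = 918 - (3/7 + 70) = 918 - 1*493/7 = 918 - 493/7 = 5933/7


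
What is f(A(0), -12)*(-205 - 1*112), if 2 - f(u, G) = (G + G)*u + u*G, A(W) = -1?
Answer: 10778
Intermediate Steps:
f(u, G) = 2 - 3*G*u (f(u, G) = 2 - ((G + G)*u + u*G) = 2 - ((2*G)*u + G*u) = 2 - (2*G*u + G*u) = 2 - 3*G*u)
f(A(0), -12)*(-205 - 1*112) = (2 - 3*(-12)*(-1))*(-205 - 1*112) = (2 - 36)*(-205 - 112) = -34*(-317) = 10778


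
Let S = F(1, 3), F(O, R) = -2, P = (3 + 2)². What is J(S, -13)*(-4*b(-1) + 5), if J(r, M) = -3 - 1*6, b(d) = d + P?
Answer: 819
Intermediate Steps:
P = 25 (P = 5² = 25)
S = -2
b(d) = 25 + d (b(d) = d + 25 = 25 + d)
J(r, M) = -9 (J(r, M) = -3 - 6 = -9)
J(S, -13)*(-4*b(-1) + 5) = -9*(-4*(25 - 1) + 5) = -9*(-4*24 + 5) = -9*(-96 + 5) = -9*(-91) = 819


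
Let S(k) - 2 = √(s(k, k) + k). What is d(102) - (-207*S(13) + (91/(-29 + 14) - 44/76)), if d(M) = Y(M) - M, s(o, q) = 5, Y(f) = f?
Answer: 119884/285 + 621*√2 ≈ 1298.9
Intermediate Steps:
d(M) = 0 (d(M) = M - M = 0)
S(k) = 2 + √(5 + k)
d(102) - (-207*S(13) + (91/(-29 + 14) - 44/76)) = 0 - (-207*(2 + √(5 + 13)) + (91/(-29 + 14) - 44/76)) = 0 - (-207*(2 + √18) + (91/(-15) - 44*1/76)) = 0 - (-207*(2 + 3*√2) + (91*(-1/15) - 11/19)) = 0 - ((-414 - 621*√2) + (-91/15 - 11/19)) = 0 - ((-414 - 621*√2) - 1894/285) = 0 - (-119884/285 - 621*√2) = 0 + (119884/285 + 621*√2) = 119884/285 + 621*√2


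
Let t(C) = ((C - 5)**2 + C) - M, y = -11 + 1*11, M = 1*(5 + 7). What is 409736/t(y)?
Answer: 409736/13 ≈ 31518.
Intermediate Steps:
M = 12 (M = 1*12 = 12)
y = 0 (y = -11 + 11 = 0)
t(C) = -12 + C + (-5 + C)**2 (t(C) = ((C - 5)**2 + C) - 1*12 = ((-5 + C)**2 + C) - 12 = (C + (-5 + C)**2) - 12 = -12 + C + (-5 + C)**2)
409736/t(y) = 409736/(-12 + 0 + (-5 + 0)**2) = 409736/(-12 + 0 + (-5)**2) = 409736/(-12 + 0 + 25) = 409736/13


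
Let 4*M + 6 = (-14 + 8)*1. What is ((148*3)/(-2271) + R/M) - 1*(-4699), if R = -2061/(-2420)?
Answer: 8607407841/1831940 ≈ 4698.5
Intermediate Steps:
R = 2061/2420 (R = -2061*(-1/2420) = 2061/2420 ≈ 0.85165)
M = -3 (M = -3/2 + ((-14 + 8)*1)/4 = -3/2 + (-6*1)/4 = -3/2 + (¼)*(-6) = -3/2 - 3/2 = -3)
((148*3)/(-2271) + R/M) - 1*(-4699) = ((148*3)/(-2271) + (2061/2420)/(-3)) - 1*(-4699) = (444*(-1/2271) + (2061/2420)*(-⅓)) + 4699 = (-148/757 - 687/2420) + 4699 = -878219/1831940 + 4699 = 8607407841/1831940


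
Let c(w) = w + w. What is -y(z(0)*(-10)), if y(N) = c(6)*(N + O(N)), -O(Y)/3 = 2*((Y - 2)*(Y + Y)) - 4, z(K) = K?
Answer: -144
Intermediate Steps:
c(w) = 2*w
O(Y) = 12 - 12*Y*(-2 + Y) (O(Y) = -3*(2*((Y - 2)*(Y + Y)) - 4) = -3*(2*((-2 + Y)*(2*Y)) - 4) = -3*(2*(2*Y*(-2 + Y)) - 4) = -3*(4*Y*(-2 + Y) - 4) = -3*(-4 + 4*Y*(-2 + Y)) = 12 - 12*Y*(-2 + Y))
y(N) = 144 - 144*N**2 + 300*N (y(N) = (2*6)*(N + (12 - 12*N**2 + 24*N)) = 12*(12 - 12*N**2 + 25*N) = 144 - 144*N**2 + 300*N)
-y(z(0)*(-10)) = -(144 - 144*(0*(-10))**2 + 300*(0*(-10))) = -(144 - 144*0**2 + 300*0) = -(144 - 144*0 + 0) = -(144 + 0 + 0) = -1*144 = -144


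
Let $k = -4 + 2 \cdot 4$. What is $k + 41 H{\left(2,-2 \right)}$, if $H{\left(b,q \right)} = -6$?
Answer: $-242$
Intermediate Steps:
$k = 4$ ($k = -4 + 8 = 4$)
$k + 41 H{\left(2,-2 \right)} = 4 + 41 \left(-6\right) = 4 - 246 = -242$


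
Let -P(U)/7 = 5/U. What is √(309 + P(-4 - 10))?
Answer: √1246/2 ≈ 17.649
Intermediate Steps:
P(U) = -35/U
√(309 + P(-4 - 10)) = √(309 - 35/(-4 - 10)) = √(309 - 35/(-14)) = √(309 - 35*(-1/14)) = √(309 + 5/2) = √(623/2) = √1246/2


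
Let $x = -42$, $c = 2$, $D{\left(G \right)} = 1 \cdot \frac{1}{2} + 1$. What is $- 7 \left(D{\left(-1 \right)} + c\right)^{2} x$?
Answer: $\frac{7203}{2} \approx 3601.5$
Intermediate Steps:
$D{\left(G \right)} = \frac{3}{2}$ ($D{\left(G \right)} = 1 \cdot \frac{1}{2} + 1 = \frac{1}{2} + 1 = \frac{3}{2}$)
$- 7 \left(D{\left(-1 \right)} + c\right)^{2} x = - 7 \left(\frac{3}{2} + 2\right)^{2} \left(-42\right) = - 7 \left(\frac{7}{2}\right)^{2} \left(-42\right) = \left(-7\right) \frac{49}{4} \left(-42\right) = \left(- \frac{343}{4}\right) \left(-42\right) = \frac{7203}{2}$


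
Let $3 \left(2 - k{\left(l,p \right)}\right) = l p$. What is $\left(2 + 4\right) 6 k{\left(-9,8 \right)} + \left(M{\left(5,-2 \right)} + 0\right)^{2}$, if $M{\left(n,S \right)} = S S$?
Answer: $952$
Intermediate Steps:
$M{\left(n,S \right)} = S^{2}$
$k{\left(l,p \right)} = 2 - \frac{l p}{3}$
$\left(2 + 4\right) 6 k{\left(-9,8 \right)} + \left(M{\left(5,-2 \right)} + 0\right)^{2} = \left(2 + 4\right) 6 \left(2 - \left(-3\right) 8\right) + \left(\left(-2\right)^{2} + 0\right)^{2} = 6 \cdot 6 \left(2 + 24\right) + \left(4 + 0\right)^{2} = 36 \cdot 26 + 4^{2} = 936 + 16 = 952$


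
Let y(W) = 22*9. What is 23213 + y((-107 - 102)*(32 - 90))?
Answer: 23411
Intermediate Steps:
y(W) = 198
23213 + y((-107 - 102)*(32 - 90)) = 23213 + 198 = 23411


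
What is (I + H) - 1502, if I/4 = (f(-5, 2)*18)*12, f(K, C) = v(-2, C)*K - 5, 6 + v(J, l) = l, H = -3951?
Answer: 7507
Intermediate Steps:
v(J, l) = -6 + l
f(K, C) = -5 + K*(-6 + C) (f(K, C) = (-6 + C)*K - 5 = K*(-6 + C) - 5 = -5 + K*(-6 + C))
I = 12960 (I = 4*(((-5 - 5*(-6 + 2))*18)*12) = 4*(((-5 - 5*(-4))*18)*12) = 4*(((-5 + 20)*18)*12) = 4*((15*18)*12) = 4*(270*12) = 4*3240 = 12960)
(I + H) - 1502 = (12960 - 3951) - 1502 = 9009 - 1502 = 7507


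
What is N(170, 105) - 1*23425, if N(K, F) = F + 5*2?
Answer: -23310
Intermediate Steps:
N(K, F) = 10 + F (N(K, F) = F + 10 = 10 + F)
N(170, 105) - 1*23425 = (10 + 105) - 1*23425 = 115 - 23425 = -23310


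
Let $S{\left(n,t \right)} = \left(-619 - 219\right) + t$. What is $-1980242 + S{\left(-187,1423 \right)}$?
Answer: $-1979657$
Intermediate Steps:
$S{\left(n,t \right)} = -838 + t$
$-1980242 + S{\left(-187,1423 \right)} = -1980242 + \left(-838 + 1423\right) = -1980242 + 585 = -1979657$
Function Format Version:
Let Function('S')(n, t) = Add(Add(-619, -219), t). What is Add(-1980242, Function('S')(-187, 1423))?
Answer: -1979657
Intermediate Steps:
Function('S')(n, t) = Add(-838, t)
Add(-1980242, Function('S')(-187, 1423)) = Add(-1980242, Add(-838, 1423)) = Add(-1980242, 585) = -1979657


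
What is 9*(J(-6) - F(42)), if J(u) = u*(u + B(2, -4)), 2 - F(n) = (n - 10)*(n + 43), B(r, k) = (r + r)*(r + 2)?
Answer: 23922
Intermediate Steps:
B(r, k) = 2*r*(2 + r) (B(r, k) = (2*r)*(2 + r) = 2*r*(2 + r))
F(n) = 2 - (-10 + n)*(43 + n) (F(n) = 2 - (n - 10)*(n + 43) = 2 - (-10 + n)*(43 + n))
J(u) = u*(16 + u) (J(u) = u*(u + 2*2*(2 + 2)) = u*(u + 2*2*4) = u*(u + 16) = u*(16 + u))
9*(J(-6) - F(42)) = 9*(-6*(16 - 6) - (432 - 1*42² - 33*42)) = 9*(-6*10 - (432 - 1*1764 - 1386)) = 9*(-60 - (432 - 1764 - 1386)) = 9*(-60 - 1*(-2718)) = 9*(-60 + 2718) = 9*2658 = 23922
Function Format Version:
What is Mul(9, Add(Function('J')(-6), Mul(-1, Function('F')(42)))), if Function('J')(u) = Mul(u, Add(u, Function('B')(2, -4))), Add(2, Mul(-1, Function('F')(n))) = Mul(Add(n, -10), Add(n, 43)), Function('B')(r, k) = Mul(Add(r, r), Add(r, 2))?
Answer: 23922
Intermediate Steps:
Function('B')(r, k) = Mul(2, r, Add(2, r)) (Function('B')(r, k) = Mul(Mul(2, r), Add(2, r)) = Mul(2, r, Add(2, r)))
Function('F')(n) = Add(2, Mul(-1, Add(-10, n), Add(43, n))) (Function('F')(n) = Add(2, Mul(-1, Mul(Add(n, -10), Add(n, 43)))) = Add(2, Mul(-1, Mul(Add(-10, n), Add(43, n)))) = Add(2, Mul(-1, Add(-10, n), Add(43, n))))
Function('J')(u) = Mul(u, Add(16, u)) (Function('J')(u) = Mul(u, Add(u, Mul(2, 2, Add(2, 2)))) = Mul(u, Add(u, Mul(2, 2, 4))) = Mul(u, Add(u, 16)) = Mul(u, Add(16, u)))
Mul(9, Add(Function('J')(-6), Mul(-1, Function('F')(42)))) = Mul(9, Add(Mul(-6, Add(16, -6)), Mul(-1, Add(432, Mul(-1, Pow(42, 2)), Mul(-33, 42))))) = Mul(9, Add(Mul(-6, 10), Mul(-1, Add(432, Mul(-1, 1764), -1386)))) = Mul(9, Add(-60, Mul(-1, Add(432, -1764, -1386)))) = Mul(9, Add(-60, Mul(-1, -2718))) = Mul(9, Add(-60, 2718)) = Mul(9, 2658) = 23922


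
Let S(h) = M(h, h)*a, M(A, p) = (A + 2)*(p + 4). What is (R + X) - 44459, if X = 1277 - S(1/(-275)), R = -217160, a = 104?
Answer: -19751112254/75625 ≈ -2.6117e+5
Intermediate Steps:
M(A, p) = (2 + A)*(4 + p)
S(h) = 832 + 104*h² + 624*h (S(h) = (8 + 2*h + 4*h + h*h)*104 = (8 + 2*h + 4*h + h²)*104 = (8 + h² + 6*h)*104 = 832 + 104*h² + 624*h)
X = 33824621/75625 (X = 1277 - (832 + 104*(1/(-275))² + 624/(-275)) = 1277 - (832 + 104*(-1/275)² + 624*(-1/275)) = 1277 - (832 + 104*(1/75625) - 624/275) = 1277 - (832 + 104/75625 - 624/275) = 1277 - 1*62748504/75625 = 1277 - 62748504/75625 = 33824621/75625 ≈ 447.27)
(R + X) - 44459 = (-217160 + 33824621/75625) - 44459 = -16388900379/75625 - 44459 = -19751112254/75625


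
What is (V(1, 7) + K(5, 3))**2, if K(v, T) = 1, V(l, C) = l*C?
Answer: 64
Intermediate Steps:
V(l, C) = C*l
(V(1, 7) + K(5, 3))**2 = (7*1 + 1)**2 = (7 + 1)**2 = 8**2 = 64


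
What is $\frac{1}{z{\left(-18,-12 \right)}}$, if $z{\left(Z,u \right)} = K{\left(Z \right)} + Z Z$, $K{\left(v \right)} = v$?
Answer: $\frac{1}{306} \approx 0.003268$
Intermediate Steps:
$z{\left(Z,u \right)} = Z + Z^{2}$ ($z{\left(Z,u \right)} = Z + Z Z = Z + Z^{2}$)
$\frac{1}{z{\left(-18,-12 \right)}} = \frac{1}{\left(-18\right) \left(1 - 18\right)} = \frac{1}{\left(-18\right) \left(-17\right)} = \frac{1}{306}$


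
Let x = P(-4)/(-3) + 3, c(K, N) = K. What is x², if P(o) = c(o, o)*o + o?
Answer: 1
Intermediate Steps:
P(o) = o + o² (P(o) = o*o + o = o² + o = o + o²)
x = -1 (x = (-4*(1 - 4))/(-3) + 3 = -(-4)*(-3)/3 + 3 = -⅓*12 + 3 = -4 + 3 = -1)
x² = (-1)² = 1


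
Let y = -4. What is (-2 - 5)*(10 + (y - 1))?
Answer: -35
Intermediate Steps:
(-2 - 5)*(10 + (y - 1)) = (-2 - 5)*(10 + (-4 - 1)) = -7*(10 - 5) = -7*5 = -35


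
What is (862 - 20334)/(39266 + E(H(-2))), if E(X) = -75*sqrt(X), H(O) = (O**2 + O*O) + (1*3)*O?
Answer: -382293776/770903753 - 730200*sqrt(2)/770903753 ≈ -0.49724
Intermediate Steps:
H(O) = 2*O**2 + 3*O (H(O) = (O**2 + O**2) + 3*O = 2*O**2 + 3*O)
(862 - 20334)/(39266 + E(H(-2))) = (862 - 20334)/(39266 - 75*sqrt(2)) = -19472/(39266 - 75*sqrt(2))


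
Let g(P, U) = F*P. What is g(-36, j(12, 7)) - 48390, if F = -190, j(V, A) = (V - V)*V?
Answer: -41550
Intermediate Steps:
j(V, A) = 0 (j(V, A) = 0*V = 0)
g(P, U) = -190*P
g(-36, j(12, 7)) - 48390 = -190*(-36) - 48390 = 6840 - 48390 = -41550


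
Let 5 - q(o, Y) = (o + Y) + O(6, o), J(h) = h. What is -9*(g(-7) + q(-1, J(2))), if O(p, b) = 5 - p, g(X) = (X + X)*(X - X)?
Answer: -45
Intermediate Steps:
g(X) = 0 (g(X) = (2*X)*0 = 0)
q(o, Y) = 6 - Y - o (q(o, Y) = 5 - ((o + Y) + (5 - 1*6)) = 5 - ((Y + o) + (5 - 6)) = 5 - ((Y + o) - 1) = 5 - (-1 + Y + o) = 5 + (1 - Y - o) = 6 - Y - o)
-9*(g(-7) + q(-1, J(2))) = -9*(0 + (6 - 1*2 - 1*(-1))) = -9*(0 + (6 - 2 + 1)) = -9*(0 + 5) = -9*5 = -45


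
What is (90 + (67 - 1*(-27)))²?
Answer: 33856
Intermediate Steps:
(90 + (67 - 1*(-27)))² = (90 + (67 + 27))² = (90 + 94)² = 184² = 33856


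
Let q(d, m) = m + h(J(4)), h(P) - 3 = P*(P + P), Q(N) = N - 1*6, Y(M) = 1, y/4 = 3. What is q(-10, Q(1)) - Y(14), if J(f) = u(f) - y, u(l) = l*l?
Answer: 29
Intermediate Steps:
y = 12 (y = 4*3 = 12)
u(l) = l**2
Q(N) = -6 + N (Q(N) = N - 6 = -6 + N)
J(f) = -12 + f**2 (J(f) = f**2 - 1*12 = f**2 - 12 = -12 + f**2)
h(P) = 3 + 2*P**2 (h(P) = 3 + P*(P + P) = 3 + P*(2*P) = 3 + 2*P**2)
q(d, m) = 35 + m (q(d, m) = m + (3 + 2*(-12 + 4**2)**2) = m + (3 + 2*(-12 + 16)**2) = m + (3 + 2*4**2) = m + (3 + 2*16) = m + (3 + 32) = m + 35 = 35 + m)
q(-10, Q(1)) - Y(14) = (35 + (-6 + 1)) - 1*1 = (35 - 5) - 1 = 30 - 1 = 29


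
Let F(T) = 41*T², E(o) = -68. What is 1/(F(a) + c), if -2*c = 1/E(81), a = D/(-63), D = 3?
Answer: 59976/6017 ≈ 9.9678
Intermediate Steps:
a = -1/21 (a = 3/(-63) = 3*(-1/63) = -1/21 ≈ -0.047619)
c = 1/136 (c = -½/(-68) = -½*(-1/68) = 1/136 ≈ 0.0073529)
1/(F(a) + c) = 1/(41*(-1/21)² + 1/136) = 1/(41*(1/441) + 1/136) = 1/(41/441 + 1/136) = 1/(6017/59976) = 59976/6017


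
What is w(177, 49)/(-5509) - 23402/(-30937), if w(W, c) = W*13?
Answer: 57735581/170431933 ≈ 0.33876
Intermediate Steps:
w(W, c) = 13*W
w(177, 49)/(-5509) - 23402/(-30937) = (13*177)/(-5509) - 23402/(-30937) = 2301*(-1/5509) - 23402*(-1/30937) = -2301/5509 + 23402/30937 = 57735581/170431933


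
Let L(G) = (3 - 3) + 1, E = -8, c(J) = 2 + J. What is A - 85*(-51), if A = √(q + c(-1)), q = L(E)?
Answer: 4335 + √2 ≈ 4336.4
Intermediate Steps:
L(G) = 1 (L(G) = 0 + 1 = 1)
q = 1
A = √2 (A = √(1 + (2 - 1)) = √(1 + 1) = √2 ≈ 1.4142)
A - 85*(-51) = √2 - 85*(-51) = √2 + 4335 = 4335 + √2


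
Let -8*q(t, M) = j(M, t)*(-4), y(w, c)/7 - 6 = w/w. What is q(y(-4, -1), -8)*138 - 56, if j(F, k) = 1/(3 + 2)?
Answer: -211/5 ≈ -42.200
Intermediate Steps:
y(w, c) = 49 (y(w, c) = 42 + 7*(w/w) = 42 + 7*1 = 42 + 7 = 49)
j(F, k) = 1/5
q(t, M) = 1/10 (q(t, M) = -(-4)/40 = -1/8*(-4/5) = 1/10)
q(y(-4, -1), -8)*138 - 56 = (1/10)*138 - 56 = 69/5 - 56 = -211/5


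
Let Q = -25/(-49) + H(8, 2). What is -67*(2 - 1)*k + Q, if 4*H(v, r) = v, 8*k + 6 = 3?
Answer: 10833/392 ≈ 27.635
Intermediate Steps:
k = -3/8 (k = -¾ + (⅛)*3 = -¾ + 3/8 = -3/8 ≈ -0.37500)
H(v, r) = v/4
Q = 123/49 (Q = -25/(-49) + (¼)*8 = -25*(-1/49) + 2 = 25/49 + 2 = 123/49 ≈ 2.5102)
-67*(2 - 1)*k + Q = -67*(2 - 1)*(-3)/8 + 123/49 = -67*(-3)/8 + 123/49 = -67*(-3/8) + 123/49 = 201/8 + 123/49 = 10833/392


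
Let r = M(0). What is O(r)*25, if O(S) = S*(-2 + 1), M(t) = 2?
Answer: -50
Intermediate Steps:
r = 2
O(S) = -S (O(S) = S*(-1) = -S)
O(r)*25 = -1*2*25 = -2*25 = -50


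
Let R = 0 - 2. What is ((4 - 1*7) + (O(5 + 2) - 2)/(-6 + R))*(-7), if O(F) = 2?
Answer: 21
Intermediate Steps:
R = -2
((4 - 1*7) + (O(5 + 2) - 2)/(-6 + R))*(-7) = ((4 - 1*7) + (2 - 2)/(-6 - 2))*(-7) = ((4 - 7) + 0/(-8))*(-7) = (-3 + 0*(-⅛))*(-7) = (-3 + 0)*(-7) = -3*(-7) = 21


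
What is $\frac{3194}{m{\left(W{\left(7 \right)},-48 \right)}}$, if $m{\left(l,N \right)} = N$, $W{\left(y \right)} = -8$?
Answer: $- \frac{1597}{24} \approx -66.542$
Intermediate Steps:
$\frac{3194}{m{\left(W{\left(7 \right)},-48 \right)}} = \frac{3194}{-48} = 3194 \left(- \frac{1}{48}\right) = - \frac{1597}{24}$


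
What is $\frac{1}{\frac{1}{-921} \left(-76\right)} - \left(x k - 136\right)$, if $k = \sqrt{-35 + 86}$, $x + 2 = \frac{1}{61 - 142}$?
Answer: $\frac{11257}{76} + \frac{163 \sqrt{51}}{81} \approx 162.49$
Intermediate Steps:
$x = - \frac{163}{81}$ ($x = -2 + \frac{1}{61 - 142} = -2 + \frac{1}{-81} = -2 - \frac{1}{81} = - \frac{163}{81} \approx -2.0123$)
$k = \sqrt{51} \approx 7.1414$
$\frac{1}{\frac{1}{-921} \left(-76\right)} - \left(x k - 136\right) = \frac{1}{\frac{1}{-921} \left(-76\right)} - \left(- \frac{163 \sqrt{51}}{81} - 136\right) = \frac{1}{\left(- \frac{1}{921}\right) \left(-76\right)} - \left(- \frac{163 \sqrt{51}}{81} - 136\right) = \frac{1}{\frac{76}{921}} - \left(-136 - \frac{163 \sqrt{51}}{81}\right) = \frac{921}{76} + \left(136 + \frac{163 \sqrt{51}}{81}\right) = \frac{11257}{76} + \frac{163 \sqrt{51}}{81}$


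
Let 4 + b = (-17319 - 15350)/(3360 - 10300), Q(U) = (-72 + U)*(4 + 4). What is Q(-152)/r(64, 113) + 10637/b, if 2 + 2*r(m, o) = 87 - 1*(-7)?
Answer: 1693479476/112907 ≈ 14999.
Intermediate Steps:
r(m, o) = 46 (r(m, o) = -1 + (87 - 1*(-7))/2 = -1 + (87 + 7)/2 = -1 + (1/2)*94 = -1 + 47 = 46)
Q(U) = -576 + 8*U (Q(U) = (-72 + U)*8 = -576 + 8*U)
b = 4909/6940 (b = -4 + (-17319 - 15350)/(3360 - 10300) = -4 - 32669/(-6940) = -4 - 32669*(-1/6940) = -4 + 32669/6940 = 4909/6940 ≈ 0.70735)
Q(-152)/r(64, 113) + 10637/b = (-576 + 8*(-152))/46 + 10637/(4909/6940) = (-576 - 1216)*(1/46) + 10637*(6940/4909) = -1792*1/46 + 73820780/4909 = -896/23 + 73820780/4909 = 1693479476/112907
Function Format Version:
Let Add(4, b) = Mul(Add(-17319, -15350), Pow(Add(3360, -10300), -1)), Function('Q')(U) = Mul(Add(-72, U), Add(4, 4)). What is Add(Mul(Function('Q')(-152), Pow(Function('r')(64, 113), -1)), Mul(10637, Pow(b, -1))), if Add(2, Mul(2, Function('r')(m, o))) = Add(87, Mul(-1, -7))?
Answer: Rational(1693479476, 112907) ≈ 14999.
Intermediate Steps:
Function('r')(m, o) = 46 (Function('r')(m, o) = Add(-1, Mul(Rational(1, 2), Add(87, Mul(-1, -7)))) = Add(-1, Mul(Rational(1, 2), Add(87, 7))) = Add(-1, Mul(Rational(1, 2), 94)) = Add(-1, 47) = 46)
Function('Q')(U) = Add(-576, Mul(8, U)) (Function('Q')(U) = Mul(Add(-72, U), 8) = Add(-576, Mul(8, U)))
b = Rational(4909, 6940) (b = Add(-4, Mul(Add(-17319, -15350), Pow(Add(3360, -10300), -1))) = Add(-4, Mul(-32669, Pow(-6940, -1))) = Add(-4, Mul(-32669, Rational(-1, 6940))) = Add(-4, Rational(32669, 6940)) = Rational(4909, 6940) ≈ 0.70735)
Add(Mul(Function('Q')(-152), Pow(Function('r')(64, 113), -1)), Mul(10637, Pow(b, -1))) = Add(Mul(Add(-576, Mul(8, -152)), Pow(46, -1)), Mul(10637, Pow(Rational(4909, 6940), -1))) = Add(Mul(Add(-576, -1216), Rational(1, 46)), Mul(10637, Rational(6940, 4909))) = Add(Mul(-1792, Rational(1, 46)), Rational(73820780, 4909)) = Add(Rational(-896, 23), Rational(73820780, 4909)) = Rational(1693479476, 112907)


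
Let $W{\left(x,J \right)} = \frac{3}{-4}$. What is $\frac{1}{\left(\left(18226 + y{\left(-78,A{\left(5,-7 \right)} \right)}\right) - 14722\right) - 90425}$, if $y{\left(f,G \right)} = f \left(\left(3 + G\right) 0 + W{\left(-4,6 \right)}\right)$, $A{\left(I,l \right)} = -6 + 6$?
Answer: $- \frac{2}{173725} \approx -1.1512 \cdot 10^{-5}$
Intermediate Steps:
$A{\left(I,l \right)} = 0$
$W{\left(x,J \right)} = - \frac{3}{4}$ ($W{\left(x,J \right)} = 3 \left(- \frac{1}{4}\right) = - \frac{3}{4}$)
$y{\left(f,G \right)} = - \frac{3 f}{4}$ ($y{\left(f,G \right)} = f \left(\left(3 + G\right) 0 - \frac{3}{4}\right) = f \left(0 - \frac{3}{4}\right) = f \left(- \frac{3}{4}\right) = - \frac{3 f}{4}$)
$\frac{1}{\left(\left(18226 + y{\left(-78,A{\left(5,-7 \right)} \right)}\right) - 14722\right) - 90425} = \frac{1}{\left(\left(18226 - - \frac{117}{2}\right) - 14722\right) - 90425} = \frac{1}{\left(\left(18226 + \frac{117}{2}\right) - 14722\right) - 90425} = \frac{1}{\left(\frac{36569}{2} - 14722\right) - 90425} = \frac{1}{\frac{7125}{2} - 90425} = \frac{1}{- \frac{173725}{2}} = - \frac{2}{173725}$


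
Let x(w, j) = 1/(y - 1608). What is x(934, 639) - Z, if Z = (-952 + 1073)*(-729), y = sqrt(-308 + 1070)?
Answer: 38001936485/430817 - sqrt(762)/2584902 ≈ 88209.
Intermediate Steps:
y = sqrt(762) ≈ 27.604
x(w, j) = 1/(-1608 + sqrt(762)) (x(w, j) = 1/(sqrt(762) - 1608) = 1/(-1608 + sqrt(762)))
Z = -88209 (Z = 121*(-729) = -88209)
x(934, 639) - Z = (-268/430817 - sqrt(762)/2584902) - 1*(-88209) = (-268/430817 - sqrt(762)/2584902) + 88209 = 38001936485/430817 - sqrt(762)/2584902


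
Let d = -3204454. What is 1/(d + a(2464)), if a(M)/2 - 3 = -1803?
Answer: -1/3208054 ≈ -3.1172e-7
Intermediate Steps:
a(M) = -3600 (a(M) = 6 + 2*(-1803) = 6 - 3606 = -3600)
1/(d + a(2464)) = 1/(-3204454 - 3600) = 1/(-3208054) = -1/3208054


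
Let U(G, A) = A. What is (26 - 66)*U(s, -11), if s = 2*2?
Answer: 440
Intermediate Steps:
s = 4
(26 - 66)*U(s, -11) = (26 - 66)*(-11) = -40*(-11) = 440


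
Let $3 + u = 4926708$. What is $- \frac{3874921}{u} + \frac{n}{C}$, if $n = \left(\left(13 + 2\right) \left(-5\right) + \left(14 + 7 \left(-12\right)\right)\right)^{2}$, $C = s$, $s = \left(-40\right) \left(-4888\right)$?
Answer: $- \frac{130808116259}{192653872320} \approx -0.67898$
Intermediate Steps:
$u = 4926705$ ($u = -3 + 4926708 = 4926705$)
$s = 195520$
$C = 195520$
$n = 21025$ ($n = \left(15 \left(-5\right) + \left(14 - 84\right)\right)^{2} = \left(-75 - 70\right)^{2} = \left(-145\right)^{2} = 21025$)
$- \frac{3874921}{u} + \frac{n}{C} = - \frac{3874921}{4926705} + \frac{21025}{195520} = \left(-3874921\right) \frac{1}{4926705} + 21025 \cdot \frac{1}{195520} = - \frac{3874921}{4926705} + \frac{4205}{39104} = - \frac{130808116259}{192653872320}$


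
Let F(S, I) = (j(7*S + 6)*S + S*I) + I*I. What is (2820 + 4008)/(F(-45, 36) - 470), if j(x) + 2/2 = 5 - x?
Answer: -6828/14879 ≈ -0.45890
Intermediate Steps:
j(x) = 4 - x (j(x) = -1 + (5 - x) = 4 - x)
F(S, I) = I² + I*S + S*(-2 - 7*S) (F(S, I) = ((4 - (7*S + 6))*S + S*I) + I*I = ((4 - (6 + 7*S))*S + I*S) + I² = ((4 + (-6 - 7*S))*S + I*S) + I² = ((-2 - 7*S)*S + I*S) + I² = (S*(-2 - 7*S) + I*S) + I² = (I*S + S*(-2 - 7*S)) + I² = I² + I*S + S*(-2 - 7*S))
(2820 + 4008)/(F(-45, 36) - 470) = (2820 + 4008)/((36² + 36*(-45) - 1*(-45)*(2 + 7*(-45))) - 470) = 6828/((1296 - 1620 - 1*(-45)*(2 - 315)) - 470) = 6828/((1296 - 1620 - 1*(-45)*(-313)) - 470) = 6828/((1296 - 1620 - 14085) - 470) = 6828/(-14409 - 470) = 6828/(-14879) = 6828*(-1/14879) = -6828/14879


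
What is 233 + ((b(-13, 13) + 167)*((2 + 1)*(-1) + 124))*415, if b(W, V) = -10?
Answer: 7883988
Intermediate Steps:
233 + ((b(-13, 13) + 167)*((2 + 1)*(-1) + 124))*415 = 233 + ((-10 + 167)*((2 + 1)*(-1) + 124))*415 = 233 + (157*(3*(-1) + 124))*415 = 233 + (157*(-3 + 124))*415 = 233 + (157*121)*415 = 233 + 18997*415 = 233 + 7883755 = 7883988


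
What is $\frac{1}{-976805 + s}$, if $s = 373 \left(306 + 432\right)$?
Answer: $- \frac{1}{701531} \approx -1.4255 \cdot 10^{-6}$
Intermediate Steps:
$s = 275274$ ($s = 373 \cdot 738 = 275274$)
$\frac{1}{-976805 + s} = \frac{1}{-976805 + 275274} = \frac{1}{-701531} = - \frac{1}{701531}$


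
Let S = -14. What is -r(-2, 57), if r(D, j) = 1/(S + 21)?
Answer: -⅐ ≈ -0.14286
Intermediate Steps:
r(D, j) = ⅐ (r(D, j) = 1/(-14 + 21) = 1/7 = ⅐)
-r(-2, 57) = -1*⅐ = -⅐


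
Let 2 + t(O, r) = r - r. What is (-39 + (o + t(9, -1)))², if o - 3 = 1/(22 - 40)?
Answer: 469225/324 ≈ 1448.2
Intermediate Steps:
o = 53/18 (o = 3 + 1/(22 - 40) = 3 + 1/(-18) = 3 - 1/18 = 53/18 ≈ 2.9444)
t(O, r) = -2 (t(O, r) = -2 + (r - r) = -2 + 0 = -2)
(-39 + (o + t(9, -1)))² = (-39 + (53/18 - 2))² = (-39 + 17/18)² = (-685/18)² = 469225/324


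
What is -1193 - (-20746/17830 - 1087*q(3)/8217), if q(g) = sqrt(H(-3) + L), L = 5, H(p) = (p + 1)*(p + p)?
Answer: -10625222/8915 + 1087*sqrt(17)/8217 ≈ -1191.3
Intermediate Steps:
H(p) = 2*p*(1 + p) (H(p) = (1 + p)*(2*p) = 2*p*(1 + p))
q(g) = sqrt(17) (q(g) = sqrt(2*(-3)*(1 - 3) + 5) = sqrt(2*(-3)*(-2) + 5) = sqrt(12 + 5) = sqrt(17))
-1193 - (-20746/17830 - 1087*q(3)/8217) = -1193 - (-20746/17830 - 1087*sqrt(17)/8217) = -1193 - (-20746*1/17830 - 1087*sqrt(17)*(1/8217)) = -1193 - (-10373/8915 - 1087*sqrt(17)/8217) = -1193 + (10373/8915 + 1087*sqrt(17)/8217) = -10625222/8915 + 1087*sqrt(17)/8217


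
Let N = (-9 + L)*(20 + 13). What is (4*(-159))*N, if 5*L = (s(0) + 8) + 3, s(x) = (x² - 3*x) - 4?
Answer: 797544/5 ≈ 1.5951e+5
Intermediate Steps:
s(x) = -4 + x² - 3*x
L = 7/5 (L = (((-4 + 0² - 3*0) + 8) + 3)/5 = (((-4 + 0 + 0) + 8) + 3)/5 = ((-4 + 8) + 3)/5 = (4 + 3)/5 = (⅕)*7 = 7/5 ≈ 1.4000)
N = -1254/5 (N = (-9 + 7/5)*(20 + 13) = -38/5*33 = -1254/5 ≈ -250.80)
(4*(-159))*N = (4*(-159))*(-1254/5) = -636*(-1254/5) = 797544/5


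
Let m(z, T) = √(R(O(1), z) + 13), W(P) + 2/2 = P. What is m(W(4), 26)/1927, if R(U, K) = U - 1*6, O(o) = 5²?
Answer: 4*√2/1927 ≈ 0.0029356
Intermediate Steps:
O(o) = 25
W(P) = -1 + P
R(U, K) = -6 + U (R(U, K) = U - 6 = -6 + U)
m(z, T) = 4*√2 (m(z, T) = √((-6 + 25) + 13) = √(19 + 13) = √32 = 4*√2)
m(W(4), 26)/1927 = (4*√2)/1927 = (4*√2)*(1/1927) = 4*√2/1927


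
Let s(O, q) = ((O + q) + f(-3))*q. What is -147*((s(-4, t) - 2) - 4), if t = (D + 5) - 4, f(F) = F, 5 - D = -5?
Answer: -5586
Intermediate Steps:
D = 10 (D = 5 - 1*(-5) = 5 + 5 = 10)
t = 11 (t = (10 + 5) - 4 = 15 - 4 = 11)
s(O, q) = q*(-3 + O + q) (s(O, q) = ((O + q) - 3)*q = (-3 + O + q)*q = q*(-3 + O + q))
-147*((s(-4, t) - 2) - 4) = -147*((11*(-3 - 4 + 11) - 2) - 4) = -147*((11*4 - 2) - 4) = -147*((44 - 2) - 4) = -147*(42 - 4) = -147*38 = -5586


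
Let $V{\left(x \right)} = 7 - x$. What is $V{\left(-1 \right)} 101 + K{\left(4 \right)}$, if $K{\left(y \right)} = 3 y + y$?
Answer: $824$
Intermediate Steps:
$K{\left(y \right)} = 4 y$
$V{\left(-1 \right)} 101 + K{\left(4 \right)} = \left(7 - -1\right) 101 + 4 \cdot 4 = \left(7 + 1\right) 101 + 16 = 8 \cdot 101 + 16 = 808 + 16 = 824$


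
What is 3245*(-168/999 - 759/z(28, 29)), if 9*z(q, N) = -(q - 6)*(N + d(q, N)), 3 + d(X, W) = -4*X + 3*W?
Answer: 670679845/666 ≈ 1.0070e+6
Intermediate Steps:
d(X, W) = -3 - 4*X + 3*W (d(X, W) = -3 + (-4*X + 3*W) = -3 - 4*X + 3*W)
z(q, N) = -(-6 + q)*(-3 - 4*q + 4*N)/9 (z(q, N) = (-(q - 6)*(N + (-3 - 4*q + 3*N)))/9 = (-(-6 + q)*(-3 - 4*q + 4*N))/9 = -(-6 + q)*(-3 - 4*q + 4*N)/9)
3245*(-168/999 - 759/z(28, 29)) = 3245*(-168/999 - 759/(-2 - 7/3*28 + (4/9)*28² + (8/3)*29 - 4/9*29*28)) = 3245*(-168*1/999 - 759/(-2 - 196/3 + (4/9)*784 + 232/3 - 3248/9)) = 3245*(-56/333 - 759/(-2 - 196/3 + 3136/9 + 232/3 - 3248/9)) = 3245*(-56/333 - 759/(-22/9)) = 3245*(-56/333 - 759*(-9/22)) = 3245*(-56/333 + 621/2) = 3245*(206681/666) = 670679845/666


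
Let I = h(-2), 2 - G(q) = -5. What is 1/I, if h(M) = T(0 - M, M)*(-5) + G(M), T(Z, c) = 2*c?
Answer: 1/27 ≈ 0.037037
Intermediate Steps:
G(q) = 7 (G(q) = 2 - 1*(-5) = 2 + 5 = 7)
h(M) = 7 - 10*M (h(M) = (2*M)*(-5) + 7 = -10*M + 7 = 7 - 10*M)
I = 27 (I = 7 - 10*(-2) = 7 + 20 = 27)
1/I = 1/27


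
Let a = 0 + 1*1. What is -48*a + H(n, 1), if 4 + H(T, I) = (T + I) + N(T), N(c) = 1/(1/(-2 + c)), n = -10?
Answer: -73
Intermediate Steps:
N(c) = -2 + c
a = 1 (a = 0 + 1 = 1)
H(T, I) = -6 + I + 2*T (H(T, I) = -4 + ((T + I) + (-2 + T)) = -4 + ((I + T) + (-2 + T)) = -4 + (-2 + I + 2*T) = -6 + I + 2*T)
-48*a + H(n, 1) = -48*1 + (-6 + 1 + 2*(-10)) = -48 + (-6 + 1 - 20) = -48 - 25 = -73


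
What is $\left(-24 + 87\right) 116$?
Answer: $7308$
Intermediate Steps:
$\left(-24 + 87\right) 116 = 63 \cdot 116 = 7308$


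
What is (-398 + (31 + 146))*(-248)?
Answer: 54808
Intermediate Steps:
(-398 + (31 + 146))*(-248) = (-398 + 177)*(-248) = -221*(-248) = 54808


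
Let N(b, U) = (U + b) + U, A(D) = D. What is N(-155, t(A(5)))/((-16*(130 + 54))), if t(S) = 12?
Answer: 131/2944 ≈ 0.044497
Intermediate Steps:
N(b, U) = b + 2*U
N(-155, t(A(5)))/((-16*(130 + 54))) = (-155 + 2*12)/((-16*(130 + 54))) = (-155 + 24)/((-16*184)) = -131/(-2944) = -131*(-1/2944) = 131/2944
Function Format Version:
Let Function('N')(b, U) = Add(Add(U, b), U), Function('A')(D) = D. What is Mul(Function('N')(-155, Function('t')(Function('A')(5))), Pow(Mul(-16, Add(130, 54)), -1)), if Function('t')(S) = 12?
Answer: Rational(131, 2944) ≈ 0.044497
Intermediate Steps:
Function('N')(b, U) = Add(b, Mul(2, U))
Mul(Function('N')(-155, Function('t')(Function('A')(5))), Pow(Mul(-16, Add(130, 54)), -1)) = Mul(Add(-155, Mul(2, 12)), Pow(Mul(-16, Add(130, 54)), -1)) = Mul(Add(-155, 24), Pow(Mul(-16, 184), -1)) = Mul(-131, Pow(-2944, -1)) = Mul(-131, Rational(-1, 2944)) = Rational(131, 2944)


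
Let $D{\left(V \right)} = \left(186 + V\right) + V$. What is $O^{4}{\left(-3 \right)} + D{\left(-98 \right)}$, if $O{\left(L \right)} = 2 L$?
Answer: $1286$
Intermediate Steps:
$D{\left(V \right)} = 186 + 2 V$
$O^{4}{\left(-3 \right)} + D{\left(-98 \right)} = \left(2 \left(-3\right)\right)^{4} + \left(186 + 2 \left(-98\right)\right) = \left(-6\right)^{4} + \left(186 - 196\right) = 1296 - 10 = 1286$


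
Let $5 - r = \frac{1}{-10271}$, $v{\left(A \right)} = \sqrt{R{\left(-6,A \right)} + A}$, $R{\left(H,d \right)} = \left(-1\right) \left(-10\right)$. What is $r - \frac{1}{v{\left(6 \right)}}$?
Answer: $\frac{195153}{41084} \approx 4.7501$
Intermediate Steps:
$R{\left(H,d \right)} = 10$
$v{\left(A \right)} = \sqrt{10 + A}$
$r = \frac{51356}{10271}$ ($r = 5 - \frac{1}{-10271} = 5 - - \frac{1}{10271} = 5 + \frac{1}{10271} = \frac{51356}{10271} \approx 5.0001$)
$r - \frac{1}{v{\left(6 \right)}} = \frac{51356}{10271} - \frac{1}{\sqrt{10 + 6}} = \frac{51356}{10271} - \frac{1}{\sqrt{16}} = \frac{51356}{10271} - \frac{1}{4} = \frac{195153}{41084}$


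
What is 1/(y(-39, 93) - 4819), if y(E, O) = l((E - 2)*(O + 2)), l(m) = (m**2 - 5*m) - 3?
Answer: 1/15185678 ≈ 6.5852e-8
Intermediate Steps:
l(m) = -3 + m**2 - 5*m
y(E, O) = -3 + (-2 + E)**2*(2 + O)**2 - 5*(-2 + E)*(2 + O) (y(E, O) = -3 + ((E - 2)*(O + 2))**2 - 5*(E - 2)*(O + 2) = -3 + ((-2 + E)*(2 + O))**2 - 5*(-2 + E)*(2 + O) = -3 + (-2 + E)**2*(2 + O)**2 - 5*(-2 + E)*(2 + O))
1/(y(-39, 93) - 4819) = 1/((17 + (-4 - 2*93 + 2*(-39) - 39*93)**2 - 10*(-39) + 10*93 - 5*(-39)*93) - 4819) = 1/((17 + (-4 - 186 - 78 - 3627)**2 + 390 + 930 + 18135) - 4819) = 1/((17 + (-3895)**2 + 390 + 930 + 18135) - 4819) = 1/((17 + 15171025 + 390 + 930 + 18135) - 4819) = 1/(15190497 - 4819) = 1/15185678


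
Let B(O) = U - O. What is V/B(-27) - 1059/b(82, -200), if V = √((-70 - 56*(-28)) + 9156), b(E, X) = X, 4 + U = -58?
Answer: 1059/200 - √10654/35 ≈ 2.3459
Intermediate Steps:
U = -62 (U = -4 - 58 = -62)
B(O) = -62 - O
V = √10654 (V = √((-70 + 1568) + 9156) = √(1498 + 9156) = √10654 ≈ 103.22)
V/B(-27) - 1059/b(82, -200) = √10654/(-62 - 1*(-27)) - 1059/(-200) = √10654/(-62 + 27) - 1059*(-1/200) = √10654/(-35) + 1059/200 = √10654*(-1/35) + 1059/200 = -√10654/35 + 1059/200 = 1059/200 - √10654/35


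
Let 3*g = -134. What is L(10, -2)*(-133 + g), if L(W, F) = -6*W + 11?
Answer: 26117/3 ≈ 8705.7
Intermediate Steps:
L(W, F) = 11 - 6*W
g = -134/3 (g = (1/3)*(-134) = -134/3 ≈ -44.667)
L(10, -2)*(-133 + g) = (11 - 6*10)*(-133 - 134/3) = (11 - 60)*(-533/3) = -49*(-533/3) = 26117/3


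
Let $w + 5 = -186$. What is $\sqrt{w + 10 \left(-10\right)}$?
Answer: $i \sqrt{291} \approx 17.059 i$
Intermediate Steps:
$w = -191$ ($w = -5 - 186 = -191$)
$\sqrt{w + 10 \left(-10\right)} = \sqrt{-191 + 10 \left(-10\right)} = \sqrt{-191 - 100} = \sqrt{-291} = i \sqrt{291}$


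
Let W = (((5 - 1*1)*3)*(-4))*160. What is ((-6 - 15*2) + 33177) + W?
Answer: 25461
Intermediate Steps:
W = -7680 (W = (((5 - 1)*3)*(-4))*160 = ((4*3)*(-4))*160 = (12*(-4))*160 = -48*160 = -7680)
((-6 - 15*2) + 33177) + W = ((-6 - 15*2) + 33177) - 7680 = ((-6 - 30) + 33177) - 7680 = (-36 + 33177) - 7680 = 33141 - 7680 = 25461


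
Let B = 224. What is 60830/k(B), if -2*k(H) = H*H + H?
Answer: -869/360 ≈ -2.4139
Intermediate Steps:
k(H) = -H/2 - H**2/2 (k(H) = -(H*H + H)/2 = -(H**2 + H)/2 = -(H + H**2)/2 = -H/2 - H**2/2)
60830/k(B) = 60830/((-1/2*224*(1 + 224))) = 60830/((-1/2*224*225)) = 60830/(-25200) = 60830*(-1/25200) = -869/360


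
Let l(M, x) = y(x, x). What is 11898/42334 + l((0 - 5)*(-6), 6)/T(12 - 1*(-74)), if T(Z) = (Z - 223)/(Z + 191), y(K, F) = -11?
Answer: 65310862/2899879 ≈ 22.522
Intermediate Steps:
l(M, x) = -11
T(Z) = (-223 + Z)/(191 + Z)
11898/42334 + l((0 - 5)*(-6), 6)/T(12 - 1*(-74)) = 11898/42334 - 11*(191 + (12 - 1*(-74)))/(-223 + (12 - 1*(-74))) = 11898*(1/42334) - 11*(191 + (12 + 74))/(-223 + (12 + 74)) = 5949/21167 - 11*(191 + 86)/(-223 + 86) = 5949/21167 - 11/(-137/277) = 5949/21167 - 11*(-277/137) = 5949/21167 + 3047/137 = 65310862/2899879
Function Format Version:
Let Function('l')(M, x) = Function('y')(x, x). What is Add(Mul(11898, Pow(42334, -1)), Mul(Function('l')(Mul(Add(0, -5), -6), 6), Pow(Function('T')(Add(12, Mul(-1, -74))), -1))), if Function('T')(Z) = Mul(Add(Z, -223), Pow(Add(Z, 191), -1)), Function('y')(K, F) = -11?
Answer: Rational(65310862, 2899879) ≈ 22.522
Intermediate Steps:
Function('l')(M, x) = -11
Function('T')(Z) = Mul(Pow(Add(191, Z), -1), Add(-223, Z)) (Function('T')(Z) = Mul(Add(-223, Z), Pow(Add(191, Z), -1)) = Mul(Pow(Add(191, Z), -1), Add(-223, Z)))
Add(Mul(11898, Pow(42334, -1)), Mul(Function('l')(Mul(Add(0, -5), -6), 6), Pow(Function('T')(Add(12, Mul(-1, -74))), -1))) = Add(Mul(11898, Pow(42334, -1)), Mul(-11, Pow(Mul(Pow(Add(191, Add(12, Mul(-1, -74))), -1), Add(-223, Add(12, Mul(-1, -74)))), -1))) = Add(Mul(11898, Rational(1, 42334)), Mul(-11, Pow(Mul(Pow(Add(191, Add(12, 74)), -1), Add(-223, Add(12, 74))), -1))) = Add(Rational(5949, 21167), Mul(-11, Pow(Mul(Pow(Add(191, 86), -1), Add(-223, 86)), -1))) = Add(Rational(5949, 21167), Mul(-11, Pow(Mul(Pow(277, -1), -137), -1))) = Add(Rational(5949, 21167), Mul(-11, Pow(Mul(Rational(1, 277), -137), -1))) = Add(Rational(5949, 21167), Mul(-11, Pow(Rational(-137, 277), -1))) = Add(Rational(5949, 21167), Mul(-11, Rational(-277, 137))) = Add(Rational(5949, 21167), Rational(3047, 137)) = Rational(65310862, 2899879)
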